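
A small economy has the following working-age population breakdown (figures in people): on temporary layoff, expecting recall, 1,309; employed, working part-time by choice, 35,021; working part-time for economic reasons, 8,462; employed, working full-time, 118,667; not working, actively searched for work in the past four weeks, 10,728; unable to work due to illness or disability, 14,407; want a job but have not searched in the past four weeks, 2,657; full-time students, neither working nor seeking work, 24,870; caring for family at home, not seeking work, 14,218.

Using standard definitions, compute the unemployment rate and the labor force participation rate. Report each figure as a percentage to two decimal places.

Employed = 35,021 + 8,462 + 118,667 = 162,150 (anyone who worked, including part-time for economic reasons, counts as employed).
Unemployed = 1,309 + 10,728 = 12,037 (jobless and actively searching, or on temporary layoff).
Labor force = 162,150 + 12,037 = 174,187.
Not in labor force = 14,407 + 2,657 + 24,870 + 14,218 = 56,152 (those not working and not actively searching are outside the labor force — including those who want a job but have given up searching).
Civilian working-age population = 174,187 + 56,152 = 230,339.
Unemployment rate = 12,037 / 174,187 = 6.91%.
Labor force participation rate = 174,187 / 230,339 = 75.62%.

Unemployment rate ≈ 6.91%; labor force participation rate ≈ 75.62%.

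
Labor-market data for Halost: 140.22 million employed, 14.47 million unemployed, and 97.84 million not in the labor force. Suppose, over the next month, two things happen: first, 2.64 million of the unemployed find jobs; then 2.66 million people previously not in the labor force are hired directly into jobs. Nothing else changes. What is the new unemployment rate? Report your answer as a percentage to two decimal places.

New unemployment rate ≈ 7.52%.

Initially, labor force = 140.22 + 14.47 = 154.69 million, so u = 14.47/154.69 = 9.35%.
After the first change, unemployed falls and employed rises by 2.64; labor force unchanged → E = 142.86, U = 11.83, labor force = 154.69 million.
After the second change, employed and labor force both rise by 2.66; unemployed unchanged → E = 145.52, U = 11.83, labor force = 157.35 million.
New unemployment rate = 11.83 / 157.35 = 7.52%.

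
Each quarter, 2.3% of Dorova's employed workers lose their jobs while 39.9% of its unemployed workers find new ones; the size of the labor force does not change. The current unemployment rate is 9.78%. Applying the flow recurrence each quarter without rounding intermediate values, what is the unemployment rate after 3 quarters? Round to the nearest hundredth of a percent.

Unemployment rate after three quarters ≈ 6.29%.

With a fixed labor force, u_{t+1} = u_t + s·(1−u_t) − f·u_t = u_t·(1−s−f) + s.
Here 1−s−f = 0.578 and s = 0.023.
u_1 = 0.097800 × 0.578 + 0.023 = 0.079528.
u_2 = 0.079528 × 0.578 + 0.023 = 0.068967.
u_3 = 0.068967 × 0.578 + 0.023 = 0.062863.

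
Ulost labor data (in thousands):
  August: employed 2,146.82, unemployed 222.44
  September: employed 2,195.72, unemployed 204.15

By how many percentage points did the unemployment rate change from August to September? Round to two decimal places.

August: labor force = 2,146.82 + 222.44 = 2,369.26; u = 222.44/2,369.26 = 9.39%.
September: labor force = 2,195.72 + 204.15 = 2,399.87; u = 204.15/2,399.87 = 8.51%.
Change = 8.51% − 9.39% = −0.88 pp.

The unemployment rate changed by −0.88 percentage points.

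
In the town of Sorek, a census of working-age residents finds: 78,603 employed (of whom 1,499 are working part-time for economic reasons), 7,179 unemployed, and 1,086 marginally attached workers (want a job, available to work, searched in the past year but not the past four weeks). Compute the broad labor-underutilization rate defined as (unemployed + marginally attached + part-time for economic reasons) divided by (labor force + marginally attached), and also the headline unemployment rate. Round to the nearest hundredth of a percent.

Labor force = 78,603 + 7,179 = 85,782.
Numerator = 7,179 + 1,086 + 1,499 = 9,764.
Denominator = 85,782 + 1,086 = 86,868.
Broad rate = 9,764 / 86,868 = 11.24%.
Headline unemployment rate = 7,179 / 85,782 = 8.37%.

Broad underutilization rate ≈ 11.24%; headline unemployment rate ≈ 8.37%.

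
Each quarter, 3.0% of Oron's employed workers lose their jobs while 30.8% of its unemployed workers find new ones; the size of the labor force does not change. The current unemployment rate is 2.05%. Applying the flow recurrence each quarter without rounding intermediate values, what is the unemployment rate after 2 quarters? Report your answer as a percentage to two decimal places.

Unemployment rate after two quarters ≈ 5.88%.

With a fixed labor force, u_{t+1} = u_t + s·(1−u_t) − f·u_t = u_t·(1−s−f) + s.
Here 1−s−f = 0.662 and s = 0.030.
u_1 = 0.020500 × 0.662 + 0.030 = 0.043571.
u_2 = 0.043571 × 0.662 + 0.030 = 0.058844.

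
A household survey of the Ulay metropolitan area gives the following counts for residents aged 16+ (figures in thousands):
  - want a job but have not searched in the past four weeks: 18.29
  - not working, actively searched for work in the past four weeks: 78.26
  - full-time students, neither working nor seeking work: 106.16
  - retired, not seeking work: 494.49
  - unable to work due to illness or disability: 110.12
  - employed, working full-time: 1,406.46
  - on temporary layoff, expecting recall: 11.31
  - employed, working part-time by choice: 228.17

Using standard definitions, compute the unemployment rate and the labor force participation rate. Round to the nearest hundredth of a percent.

Employed = 1,406.46 + 228.17 = 1,634.63 thousand.
Unemployed = 78.26 + 11.31 = 89.57 thousand (jobless and actively searching, or on temporary layoff).
Labor force = 1,634.63 + 89.57 = 1,724.20 thousand.
Not in labor force = 18.29 + 106.16 + 494.49 + 110.12 = 729.06 thousand (those not working and not actively searching are outside the labor force — including those who want a job but have given up searching).
Civilian working-age population = 1,724.20 + 729.06 = 2,453.26 thousand.
Unemployment rate = 89.57 / 1,724.20 = 5.19%.
Labor force participation rate = 1,724.20 / 2,453.26 = 70.28%.

Unemployment rate ≈ 5.19%; labor force participation rate ≈ 70.28%.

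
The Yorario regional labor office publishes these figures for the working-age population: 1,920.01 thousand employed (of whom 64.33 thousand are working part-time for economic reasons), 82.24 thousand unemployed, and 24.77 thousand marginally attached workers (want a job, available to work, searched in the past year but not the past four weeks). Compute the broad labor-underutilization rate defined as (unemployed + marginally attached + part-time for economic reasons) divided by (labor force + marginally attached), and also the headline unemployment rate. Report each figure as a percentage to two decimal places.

Labor force = 1,920.01 + 82.24 = 2,002.25 thousand.
Numerator = 82.24 + 24.77 + 64.33 = 171.34 thousand.
Denominator = 2,002.25 + 24.77 = 2,027.02 thousand.
Broad rate = 171.34 / 2,027.02 = 8.45%.
Headline unemployment rate = 82.24 / 2,002.25 = 4.11%.

Broad underutilization rate ≈ 8.45%; headline unemployment rate ≈ 4.11%.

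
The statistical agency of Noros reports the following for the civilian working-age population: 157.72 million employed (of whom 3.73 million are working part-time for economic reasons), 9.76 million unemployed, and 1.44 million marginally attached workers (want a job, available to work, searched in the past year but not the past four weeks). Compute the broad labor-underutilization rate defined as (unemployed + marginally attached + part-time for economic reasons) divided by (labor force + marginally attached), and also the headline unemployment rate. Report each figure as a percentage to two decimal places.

Broad underutilization rate ≈ 8.84%; headline unemployment rate ≈ 5.83%.

Labor force = 157.72 + 9.76 = 167.48 million.
Numerator = 9.76 + 1.44 + 3.73 = 14.93 million.
Denominator = 167.48 + 1.44 = 168.92 million.
Broad rate = 14.93 / 168.92 = 8.84%.
Headline unemployment rate = 9.76 / 167.48 = 5.83%.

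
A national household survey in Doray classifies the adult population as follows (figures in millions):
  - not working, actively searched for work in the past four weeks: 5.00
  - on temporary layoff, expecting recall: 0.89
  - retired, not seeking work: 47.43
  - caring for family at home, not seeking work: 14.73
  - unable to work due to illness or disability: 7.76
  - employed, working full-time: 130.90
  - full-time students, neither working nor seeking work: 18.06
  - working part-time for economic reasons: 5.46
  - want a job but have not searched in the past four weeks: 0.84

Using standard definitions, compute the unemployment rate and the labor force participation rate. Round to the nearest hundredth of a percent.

Employed = 130.90 + 5.46 = 136.36 million (anyone who worked, including part-time for economic reasons, counts as employed).
Unemployed = 5.00 + 0.89 = 5.89 million (jobless and actively searching, or on temporary layoff).
Labor force = 136.36 + 5.89 = 142.25 million.
Not in labor force = 47.43 + 14.73 + 7.76 + 18.06 + 0.84 = 88.82 million (those not working and not actively searching are outside the labor force — including those who want a job but have given up searching).
Civilian working-age population = 142.25 + 88.82 = 231.07 million.
Unemployment rate = 5.89 / 142.25 = 4.14%.
Labor force participation rate = 142.25 / 231.07 = 61.56%.

Unemployment rate ≈ 4.14%; labor force participation rate ≈ 61.56%.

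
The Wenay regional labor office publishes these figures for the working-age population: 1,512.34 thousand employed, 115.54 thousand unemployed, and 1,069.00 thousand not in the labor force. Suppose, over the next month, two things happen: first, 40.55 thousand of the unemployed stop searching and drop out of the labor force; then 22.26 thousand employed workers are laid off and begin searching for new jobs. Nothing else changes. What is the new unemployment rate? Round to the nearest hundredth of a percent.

New unemployment rate ≈ 6.13%.

Initially, labor force = 1,512.34 + 115.54 = 1,627.88 thousand, so u = 115.54/1,627.88 = 7.10%.
After the first change, unemployed and labor force both fall by 40.55 → E = 1,512.34, U = 74.99, labor force = 1,587.33 thousand.
After the second change, employed falls and unemployed rises by 22.26; labor force unchanged → E = 1,490.08, U = 97.25, labor force = 1,587.33 thousand.
New unemployment rate = 97.25 / 1,587.33 = 6.13%.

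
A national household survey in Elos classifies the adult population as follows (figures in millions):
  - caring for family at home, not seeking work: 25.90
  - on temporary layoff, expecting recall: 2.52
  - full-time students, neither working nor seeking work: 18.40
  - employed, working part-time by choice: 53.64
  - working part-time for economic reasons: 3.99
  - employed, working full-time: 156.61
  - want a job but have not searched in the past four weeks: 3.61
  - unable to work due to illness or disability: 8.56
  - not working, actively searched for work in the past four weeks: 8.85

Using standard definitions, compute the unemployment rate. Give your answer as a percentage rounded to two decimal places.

Unemployment rate ≈ 5.04%.

Employed = 53.64 + 3.99 + 156.61 = 214.24 million (anyone who worked, including part-time for economic reasons, counts as employed).
Unemployed = 2.52 + 8.85 = 11.37 million (jobless and actively searching, or on temporary layoff).
Labor force = 214.24 + 11.37 = 225.61 million.
Unemployment rate = 11.37 / 225.61 = 5.04%.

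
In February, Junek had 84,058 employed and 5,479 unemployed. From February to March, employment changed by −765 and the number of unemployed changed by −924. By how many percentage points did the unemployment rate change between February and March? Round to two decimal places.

February: labor force = 84,058 + 5,479 = 89,537; u = 5,479/89,537 = 6.12%.
March: labor force = 83,293 + 4,555 = 87,848; u = 4,555/87,848 = 5.19%.
Change = 5.19% − 6.12% = −0.93 pp.

The unemployment rate changed by −0.93 percentage points.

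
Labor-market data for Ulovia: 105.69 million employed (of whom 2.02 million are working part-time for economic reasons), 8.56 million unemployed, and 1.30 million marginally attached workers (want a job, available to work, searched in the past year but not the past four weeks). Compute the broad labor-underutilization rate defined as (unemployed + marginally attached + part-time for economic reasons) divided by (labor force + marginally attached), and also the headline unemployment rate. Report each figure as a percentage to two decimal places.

Broad underutilization rate ≈ 10.28%; headline unemployment rate ≈ 7.49%.

Labor force = 105.69 + 8.56 = 114.25 million.
Numerator = 8.56 + 1.30 + 2.02 = 11.88 million.
Denominator = 114.25 + 1.30 = 115.55 million.
Broad rate = 11.88 / 115.55 = 10.28%.
Headline unemployment rate = 8.56 / 114.25 = 7.49%.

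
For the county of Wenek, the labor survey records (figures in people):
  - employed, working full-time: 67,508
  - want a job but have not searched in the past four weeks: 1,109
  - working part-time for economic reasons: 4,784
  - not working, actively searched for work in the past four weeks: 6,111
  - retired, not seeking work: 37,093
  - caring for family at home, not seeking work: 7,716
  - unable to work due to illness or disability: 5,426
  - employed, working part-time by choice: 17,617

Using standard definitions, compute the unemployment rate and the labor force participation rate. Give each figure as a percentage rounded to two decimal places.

Employed = 67,508 + 4,784 + 17,617 = 89,909 (anyone who worked, including part-time for economic reasons, counts as employed).
Unemployed = 6,111.
Labor force = 89,909 + 6,111 = 96,020.
Not in labor force = 1,109 + 37,093 + 7,716 + 5,426 = 51,344 (those not working and not actively searching are outside the labor force — including those who want a job but have given up searching).
Civilian working-age population = 96,020 + 51,344 = 147,364.
Unemployment rate = 6,111 / 96,020 = 6.36%.
Labor force participation rate = 96,020 / 147,364 = 65.16%.

Unemployment rate ≈ 6.36%; labor force participation rate ≈ 65.16%.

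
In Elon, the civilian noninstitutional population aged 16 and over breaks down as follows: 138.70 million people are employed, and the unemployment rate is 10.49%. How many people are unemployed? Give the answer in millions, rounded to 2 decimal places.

About 16.25 million are unemployed.

Let U be the number unemployed. The labor force is E + U, and U/(E+U) = 0.1049.
So U = 0.1049 × 138.70 / (1 − 0.1049) = 14.5496 / 0.8951 ≈ 16.25 million.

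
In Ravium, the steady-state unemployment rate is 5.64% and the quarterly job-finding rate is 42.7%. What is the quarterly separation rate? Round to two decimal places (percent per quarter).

From u* = s/(s+f): s = u·f/(1−u).
s = 0.0564 × 42.7 / (1 − 0.0564) = 2.4083 / 0.9436 ≈ 2.55% per quarter.

Separation rate ≈ 2.55% per quarter.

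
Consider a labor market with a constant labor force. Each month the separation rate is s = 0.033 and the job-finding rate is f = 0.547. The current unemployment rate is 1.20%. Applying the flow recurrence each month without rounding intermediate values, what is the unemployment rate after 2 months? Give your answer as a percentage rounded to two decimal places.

Unemployment rate after two months ≈ 4.90%.

With a fixed labor force, u_{t+1} = u_t + s·(1−u_t) − f·u_t = u_t·(1−s−f) + s.
Here 1−s−f = 0.420 and s = 0.033.
u_1 = 0.012000 × 0.420 + 0.033 = 0.038040.
u_2 = 0.038040 × 0.420 + 0.033 = 0.048977.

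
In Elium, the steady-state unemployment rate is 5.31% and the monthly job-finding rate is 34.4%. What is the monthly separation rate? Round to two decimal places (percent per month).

Separation rate ≈ 1.93% per month.

From u* = s/(s+f): s = u·f/(1−u).
s = 0.0531 × 34.4 / (1 − 0.0531) = 1.8266 / 0.9469 ≈ 1.93% per month.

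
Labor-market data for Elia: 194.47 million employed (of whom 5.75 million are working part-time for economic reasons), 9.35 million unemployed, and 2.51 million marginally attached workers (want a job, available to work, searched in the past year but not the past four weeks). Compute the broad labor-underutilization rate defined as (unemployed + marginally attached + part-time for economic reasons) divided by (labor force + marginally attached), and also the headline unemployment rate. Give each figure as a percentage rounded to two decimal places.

Broad underutilization rate ≈ 8.53%; headline unemployment rate ≈ 4.59%.

Labor force = 194.47 + 9.35 = 203.82 million.
Numerator = 9.35 + 2.51 + 5.75 = 17.61 million.
Denominator = 203.82 + 2.51 = 206.33 million.
Broad rate = 17.61 / 206.33 = 8.53%.
Headline unemployment rate = 9.35 / 203.82 = 4.59%.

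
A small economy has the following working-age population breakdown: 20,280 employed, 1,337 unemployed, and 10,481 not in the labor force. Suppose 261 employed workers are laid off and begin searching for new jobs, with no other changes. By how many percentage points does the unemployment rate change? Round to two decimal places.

The unemployment rate changes by +1.21 percentage points.

Initially, labor force = 20,280 + 1,337 = 21,617, so u = 1,337/21,617 = 6.18%.
After the change, employed falls and unemployed rises by 261; labor force unchanged → E = 20,019, U = 1,598, labor force = 21,617.
New unemployment rate = 1,598 / 21,617 = 7.39%.
Change = 7.39% − 6.18% = +1.21 percentage points.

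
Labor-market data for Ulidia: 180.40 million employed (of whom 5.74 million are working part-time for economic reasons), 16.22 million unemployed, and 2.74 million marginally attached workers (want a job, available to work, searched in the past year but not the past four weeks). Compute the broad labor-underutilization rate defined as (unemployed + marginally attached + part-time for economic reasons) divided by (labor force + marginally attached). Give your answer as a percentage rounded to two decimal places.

Labor force = 180.40 + 16.22 = 196.62 million.
Numerator = 16.22 + 2.74 + 5.74 = 24.70 million.
Denominator = 196.62 + 2.74 = 199.36 million.
Broad rate = 24.70 / 199.36 = 12.39%.

Broad underutilization rate ≈ 12.39%.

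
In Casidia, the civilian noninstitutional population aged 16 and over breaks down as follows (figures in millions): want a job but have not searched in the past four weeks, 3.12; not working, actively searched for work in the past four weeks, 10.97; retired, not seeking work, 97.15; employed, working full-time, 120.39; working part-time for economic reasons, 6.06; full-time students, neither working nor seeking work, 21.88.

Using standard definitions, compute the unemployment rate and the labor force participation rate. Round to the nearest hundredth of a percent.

Unemployment rate ≈ 7.98%; labor force participation rate ≈ 52.94%.

Employed = 120.39 + 6.06 = 126.45 million (anyone who worked, including part-time for economic reasons, counts as employed).
Unemployed = 10.97 million.
Labor force = 126.45 + 10.97 = 137.42 million.
Not in labor force = 3.12 + 97.15 + 21.88 = 122.15 million (those not working and not actively searching are outside the labor force — including those who want a job but have given up searching).
Civilian working-age population = 137.42 + 122.15 = 259.57 million.
Unemployment rate = 10.97 / 137.42 = 7.98%.
Labor force participation rate = 137.42 / 259.57 = 52.94%.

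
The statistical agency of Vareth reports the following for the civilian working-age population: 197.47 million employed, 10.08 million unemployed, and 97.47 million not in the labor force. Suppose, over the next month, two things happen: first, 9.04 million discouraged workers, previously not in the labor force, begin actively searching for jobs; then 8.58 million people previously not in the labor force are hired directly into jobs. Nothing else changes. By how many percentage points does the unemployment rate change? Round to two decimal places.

Initially, labor force = 197.47 + 10.08 = 207.55 million, so u = 10.08/207.55 = 4.86%.
After the first change, unemployed and labor force both rise by 9.04 → E = 197.47, U = 19.12, labor force = 216.59 million.
After the second change, employed and labor force both rise by 8.58; unemployed unchanged → E = 206.05, U = 19.12, labor force = 225.17 million.
New unemployment rate = 19.12 / 225.17 = 8.49%.
Change = 8.49% − 4.86% = +3.63 percentage points.

The unemployment rate changes by +3.63 percentage points.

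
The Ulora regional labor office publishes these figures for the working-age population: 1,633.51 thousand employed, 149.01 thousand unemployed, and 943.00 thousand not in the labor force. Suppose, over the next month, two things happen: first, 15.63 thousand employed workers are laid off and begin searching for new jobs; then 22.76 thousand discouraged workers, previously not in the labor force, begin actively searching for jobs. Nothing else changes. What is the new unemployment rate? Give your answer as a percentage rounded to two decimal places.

New unemployment rate ≈ 10.38%.

Initially, labor force = 1,633.51 + 149.01 = 1,782.52 thousand, so u = 149.01/1,782.52 = 8.36%.
After the first change, employed falls and unemployed rises by 15.63; labor force unchanged → E = 1,617.88, U = 164.64, labor force = 1,782.52 thousand.
After the second change, unemployed and labor force both rise by 22.76 → E = 1,617.88, U = 187.40, labor force = 1,805.28 thousand.
New unemployment rate = 187.40 / 1,805.28 = 10.38%.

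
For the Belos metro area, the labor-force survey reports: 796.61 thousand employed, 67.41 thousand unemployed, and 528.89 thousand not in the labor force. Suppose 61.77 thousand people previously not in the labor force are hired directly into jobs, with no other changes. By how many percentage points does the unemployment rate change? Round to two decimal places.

Initially, labor force = 796.61 + 67.41 = 864.02 thousand, so u = 67.41/864.02 = 7.80%.
After the change, employed and labor force both rise by 61.77; unemployed unchanged → E = 858.38, U = 67.41, labor force = 925.79 thousand.
New unemployment rate = 67.41 / 925.79 = 7.28%.
Change = 7.28% − 7.80% = −0.52 percentage points.

The unemployment rate changes by −0.52 percentage points.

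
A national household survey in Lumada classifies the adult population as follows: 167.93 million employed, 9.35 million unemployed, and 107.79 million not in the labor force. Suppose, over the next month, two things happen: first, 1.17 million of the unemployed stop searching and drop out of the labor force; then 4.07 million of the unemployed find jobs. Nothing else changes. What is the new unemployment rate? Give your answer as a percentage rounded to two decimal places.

Initially, labor force = 167.93 + 9.35 = 177.28 million, so u = 9.35/177.28 = 5.27%.
After the first change, unemployed and labor force both fall by 1.17 → E = 167.93, U = 8.18, labor force = 176.11 million.
After the second change, unemployed falls and employed rises by 4.07; labor force unchanged → E = 172.00, U = 4.11, labor force = 176.11 million.
New unemployment rate = 4.11 / 176.11 = 2.33%.

New unemployment rate ≈ 2.33%.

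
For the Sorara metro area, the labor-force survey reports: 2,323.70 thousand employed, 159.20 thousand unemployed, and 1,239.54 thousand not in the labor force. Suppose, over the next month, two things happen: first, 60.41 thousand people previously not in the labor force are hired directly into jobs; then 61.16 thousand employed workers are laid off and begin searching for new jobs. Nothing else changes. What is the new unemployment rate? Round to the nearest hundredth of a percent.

Initially, labor force = 2,323.70 + 159.20 = 2,482.90 thousand, so u = 159.20/2,482.90 = 6.41%.
After the first change, employed and labor force both rise by 60.41; unemployed unchanged → E = 2,384.11, U = 159.20, labor force = 2,543.31 thousand.
After the second change, employed falls and unemployed rises by 61.16; labor force unchanged → E = 2,322.95, U = 220.36, labor force = 2,543.31 thousand.
New unemployment rate = 220.36 / 2,543.31 = 8.66%.

New unemployment rate ≈ 8.66%.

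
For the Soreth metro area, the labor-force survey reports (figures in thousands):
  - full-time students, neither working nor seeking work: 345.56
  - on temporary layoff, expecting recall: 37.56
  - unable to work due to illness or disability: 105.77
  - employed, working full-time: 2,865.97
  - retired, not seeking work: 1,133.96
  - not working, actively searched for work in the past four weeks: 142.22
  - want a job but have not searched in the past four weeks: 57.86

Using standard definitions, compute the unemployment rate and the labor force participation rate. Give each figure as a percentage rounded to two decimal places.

Employed = 2,865.97 thousand.
Unemployed = 37.56 + 142.22 = 179.78 thousand (jobless and actively searching, or on temporary layoff).
Labor force = 2,865.97 + 179.78 = 3,045.75 thousand.
Not in labor force = 345.56 + 105.77 + 1,133.96 + 57.86 = 1,643.15 thousand (those not working and not actively searching are outside the labor force — including those who want a job but have given up searching).
Civilian working-age population = 3,045.75 + 1,643.15 = 4,688.90 thousand.
Unemployment rate = 179.78 / 3,045.75 = 5.90%.
Labor force participation rate = 3,045.75 / 4,688.90 = 64.96%.

Unemployment rate ≈ 5.90%; labor force participation rate ≈ 64.96%.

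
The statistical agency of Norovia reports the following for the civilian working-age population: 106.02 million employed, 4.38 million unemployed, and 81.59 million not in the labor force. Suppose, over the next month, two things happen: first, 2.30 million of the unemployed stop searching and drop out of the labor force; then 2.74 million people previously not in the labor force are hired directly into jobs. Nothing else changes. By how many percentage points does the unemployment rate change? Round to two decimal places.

The unemployment rate changes by −2.09 percentage points.

Initially, labor force = 106.02 + 4.38 = 110.40 million, so u = 4.38/110.40 = 3.97%.
After the first change, unemployed and labor force both fall by 2.30 → E = 106.02, U = 2.08, labor force = 108.10 million.
After the second change, employed and labor force both rise by 2.74; unemployed unchanged → E = 108.76, U = 2.08, labor force = 110.84 million.
New unemployment rate = 2.08 / 110.84 = 1.88%.
Change = 1.88% − 3.97% = −2.09 percentage points.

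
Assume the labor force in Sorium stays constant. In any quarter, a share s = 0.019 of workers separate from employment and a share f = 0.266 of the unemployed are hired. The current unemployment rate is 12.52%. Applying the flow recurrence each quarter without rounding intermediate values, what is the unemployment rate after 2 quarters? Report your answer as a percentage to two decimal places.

Unemployment rate after two quarters ≈ 9.66%.

With a fixed labor force, u_{t+1} = u_t + s·(1−u_t) − f·u_t = u_t·(1−s−f) + s.
Here 1−s−f = 0.715 and s = 0.019.
u_1 = 0.125200 × 0.715 + 0.019 = 0.108518.
u_2 = 0.108518 × 0.715 + 0.019 = 0.096590.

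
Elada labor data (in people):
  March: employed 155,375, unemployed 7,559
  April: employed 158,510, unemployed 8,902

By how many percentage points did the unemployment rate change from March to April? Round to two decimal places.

The unemployment rate changed by +0.68 percentage points.

March: labor force = 155,375 + 7,559 = 162,934; u = 7,559/162,934 = 4.64%.
April: labor force = 158,510 + 8,902 = 167,412; u = 8,902/167,412 = 5.32%.
Change = 5.32% − 4.64% = +0.68 pp.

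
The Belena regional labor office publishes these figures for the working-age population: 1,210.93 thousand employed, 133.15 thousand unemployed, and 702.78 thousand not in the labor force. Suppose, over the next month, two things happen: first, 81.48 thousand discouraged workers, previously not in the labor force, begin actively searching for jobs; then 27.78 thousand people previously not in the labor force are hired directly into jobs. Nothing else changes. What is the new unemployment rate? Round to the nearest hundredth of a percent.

Initially, labor force = 1,210.93 + 133.15 = 1,344.08 thousand, so u = 133.15/1,344.08 = 9.91%.
After the first change, unemployed and labor force both rise by 81.48 → E = 1,210.93, U = 214.63, labor force = 1,425.56 thousand.
After the second change, employed and labor force both rise by 27.78; unemployed unchanged → E = 1,238.71, U = 214.63, labor force = 1,453.34 thousand.
New unemployment rate = 214.63 / 1,453.34 = 14.77%.

New unemployment rate ≈ 14.77%.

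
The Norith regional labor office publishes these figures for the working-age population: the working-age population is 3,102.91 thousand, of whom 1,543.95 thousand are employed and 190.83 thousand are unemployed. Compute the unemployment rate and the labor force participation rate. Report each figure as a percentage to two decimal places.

Labor force = employed + unemployed = 1,543.95 + 190.83 = 1,734.78 thousand.
Unemployment rate = 190.83 / 1,734.78 = 11.00%.
Labor force participation rate = 1,734.78 / 3,102.91 = 55.91%.

Unemployment rate ≈ 11.00%; labor force participation rate ≈ 55.91%.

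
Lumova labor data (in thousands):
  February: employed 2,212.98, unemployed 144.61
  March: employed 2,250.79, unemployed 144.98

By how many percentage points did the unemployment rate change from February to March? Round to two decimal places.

The unemployment rate changed by −0.08 percentage points.

February: labor force = 2,212.98 + 144.61 = 2,357.59; u = 144.61/2,357.59 = 6.13%.
March: labor force = 2,250.79 + 144.98 = 2,395.77; u = 144.98/2,395.77 = 6.05%.
Change = 6.05% − 6.13% = −0.08 pp.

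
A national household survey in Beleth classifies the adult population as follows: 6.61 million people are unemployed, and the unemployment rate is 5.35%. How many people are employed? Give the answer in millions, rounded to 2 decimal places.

Labor force = U / u = 6.61 / 0.0535 ≈ 123.55 million.
Employed = labor force − unemployed = 123.55 − 6.61 = 116.94 million.

About 116.94 million are employed.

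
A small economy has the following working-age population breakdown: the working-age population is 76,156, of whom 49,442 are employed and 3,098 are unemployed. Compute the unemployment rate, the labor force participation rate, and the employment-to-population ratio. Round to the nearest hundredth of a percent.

Unemployment rate ≈ 5.90%; labor force participation rate ≈ 68.99%; employment-population ratio ≈ 64.92%.

Labor force = employed + unemployed = 49,442 + 3,098 = 52,540.
Unemployment rate = 3,098 / 52,540 = 5.90%.
Labor force participation rate = 52,540 / 76,156 = 68.99%.
Employment-population ratio = 49,442 / 76,156 = 64.92%.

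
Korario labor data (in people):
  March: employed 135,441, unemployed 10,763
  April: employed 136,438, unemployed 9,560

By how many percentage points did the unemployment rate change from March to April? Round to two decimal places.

March: labor force = 135,441 + 10,763 = 146,204; u = 10,763/146,204 = 7.36%.
April: labor force = 136,438 + 9,560 = 145,998; u = 9,560/145,998 = 6.55%.
Change = 6.55% − 7.36% = −0.81 pp.

The unemployment rate changed by −0.81 percentage points.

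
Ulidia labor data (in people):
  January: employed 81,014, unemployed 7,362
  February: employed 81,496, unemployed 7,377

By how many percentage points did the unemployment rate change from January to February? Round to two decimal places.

January: labor force = 81,014 + 7,362 = 88,376; u = 7,362/88,376 = 8.33%.
February: labor force = 81,496 + 7,377 = 88,873; u = 7,377/88,873 = 8.30%.
Change = 8.30% − 8.33% = −0.03 pp.

The unemployment rate changed by −0.03 percentage points.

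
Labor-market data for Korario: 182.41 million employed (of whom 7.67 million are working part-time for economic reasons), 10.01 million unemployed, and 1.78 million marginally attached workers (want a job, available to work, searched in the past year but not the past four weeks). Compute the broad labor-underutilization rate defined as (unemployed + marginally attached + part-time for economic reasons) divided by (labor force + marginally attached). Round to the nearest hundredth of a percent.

Broad underutilization rate ≈ 10.02%.

Labor force = 182.41 + 10.01 = 192.42 million.
Numerator = 10.01 + 1.78 + 7.67 = 19.46 million.
Denominator = 192.42 + 1.78 = 194.20 million.
Broad rate = 19.46 / 194.20 = 10.02%.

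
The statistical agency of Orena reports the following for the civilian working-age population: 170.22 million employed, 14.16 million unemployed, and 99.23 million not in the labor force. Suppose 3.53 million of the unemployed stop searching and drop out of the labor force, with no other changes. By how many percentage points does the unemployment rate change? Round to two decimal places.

Initially, labor force = 170.22 + 14.16 = 184.38 million, so u = 14.16/184.38 = 7.68%.
After the change, unemployed and labor force both fall by 3.53 → E = 170.22, U = 10.63, labor force = 180.85 million.
New unemployment rate = 10.63 / 180.85 = 5.88%.
Change = 5.88% − 7.68% = −1.80 percentage points.

The unemployment rate changes by −1.80 percentage points.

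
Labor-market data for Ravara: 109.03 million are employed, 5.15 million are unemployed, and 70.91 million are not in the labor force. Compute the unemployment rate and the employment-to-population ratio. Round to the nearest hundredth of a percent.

Unemployment rate ≈ 4.51%; employment-population ratio ≈ 58.91%.

Labor force = employed + unemployed = 109.03 + 5.15 = 114.18 million.
Working-age population = 114.18 + 70.91 = 185.09 million.
Unemployment rate = 5.15 / 114.18 = 4.51%.
Employment-population ratio = 109.03 / 185.09 = 58.91%.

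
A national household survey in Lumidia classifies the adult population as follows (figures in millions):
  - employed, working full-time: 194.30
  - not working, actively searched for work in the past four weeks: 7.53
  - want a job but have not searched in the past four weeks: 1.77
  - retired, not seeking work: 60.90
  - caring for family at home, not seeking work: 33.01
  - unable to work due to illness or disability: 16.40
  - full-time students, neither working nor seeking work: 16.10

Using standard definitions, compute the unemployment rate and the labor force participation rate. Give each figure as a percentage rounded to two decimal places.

Employed = 194.30 million.
Unemployed = 7.53 million.
Labor force = 194.30 + 7.53 = 201.83 million.
Not in labor force = 1.77 + 60.90 + 33.01 + 16.40 + 16.10 = 128.18 million (those not working and not actively searching are outside the labor force — including those who want a job but have given up searching).
Civilian working-age population = 201.83 + 128.18 = 330.01 million.
Unemployment rate = 7.53 / 201.83 = 3.73%.
Labor force participation rate = 201.83 / 330.01 = 61.16%.

Unemployment rate ≈ 3.73%; labor force participation rate ≈ 61.16%.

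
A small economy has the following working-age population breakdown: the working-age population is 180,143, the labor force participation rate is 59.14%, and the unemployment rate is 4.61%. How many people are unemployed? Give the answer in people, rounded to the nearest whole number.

About 4,911 are unemployed.

Labor force = 0.5914 × 180,143 = 106,537.
Unemployed = 0.0461 × 106,537 ≈ 4,911.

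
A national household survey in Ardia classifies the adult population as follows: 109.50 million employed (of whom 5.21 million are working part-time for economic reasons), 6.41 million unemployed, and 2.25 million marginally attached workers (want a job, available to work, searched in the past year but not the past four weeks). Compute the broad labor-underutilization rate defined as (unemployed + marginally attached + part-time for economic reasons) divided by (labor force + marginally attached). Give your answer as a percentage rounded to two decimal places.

Broad underutilization rate ≈ 11.74%.

Labor force = 109.50 + 6.41 = 115.91 million.
Numerator = 6.41 + 2.25 + 5.21 = 13.87 million.
Denominator = 115.91 + 2.25 = 118.16 million.
Broad rate = 13.87 / 118.16 = 11.74%.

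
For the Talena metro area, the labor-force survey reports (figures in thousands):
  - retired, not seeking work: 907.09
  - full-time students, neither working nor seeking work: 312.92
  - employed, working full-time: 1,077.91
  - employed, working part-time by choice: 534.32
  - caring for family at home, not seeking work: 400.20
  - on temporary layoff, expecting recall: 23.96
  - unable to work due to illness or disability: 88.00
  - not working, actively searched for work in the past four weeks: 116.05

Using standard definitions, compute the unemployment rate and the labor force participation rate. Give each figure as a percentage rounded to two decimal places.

Unemployment rate ≈ 7.99%; labor force participation rate ≈ 50.64%.

Employed = 1,077.91 + 534.32 = 1,612.23 thousand.
Unemployed = 23.96 + 116.05 = 140.01 thousand (jobless and actively searching, or on temporary layoff).
Labor force = 1,612.23 + 140.01 = 1,752.24 thousand.
Not in labor force = 907.09 + 312.92 + 400.20 + 88.00 = 1,708.21 thousand (those not working and not actively searching are outside the labor force).
Civilian working-age population = 1,752.24 + 1,708.21 = 3,460.45 thousand.
Unemployment rate = 140.01 / 1,752.24 = 7.99%.
Labor force participation rate = 1,752.24 / 3,460.45 = 50.64%.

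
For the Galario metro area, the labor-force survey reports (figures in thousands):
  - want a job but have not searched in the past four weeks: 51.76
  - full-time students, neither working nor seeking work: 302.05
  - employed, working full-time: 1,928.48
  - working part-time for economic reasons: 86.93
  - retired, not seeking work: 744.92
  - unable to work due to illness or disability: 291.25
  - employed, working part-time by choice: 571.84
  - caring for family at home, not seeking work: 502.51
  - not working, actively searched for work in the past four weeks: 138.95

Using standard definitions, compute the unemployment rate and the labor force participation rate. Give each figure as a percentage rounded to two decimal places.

Unemployment rate ≈ 5.10%; labor force participation rate ≈ 59.03%.

Employed = 1,928.48 + 86.93 + 571.84 = 2,587.25 thousand (anyone who worked, including part-time for economic reasons, counts as employed).
Unemployed = 138.95 thousand.
Labor force = 2,587.25 + 138.95 = 2,726.20 thousand.
Not in labor force = 51.76 + 302.05 + 744.92 + 291.25 + 502.51 = 1,892.49 thousand (those not working and not actively searching are outside the labor force — including those who want a job but have given up searching).
Civilian working-age population = 2,726.20 + 1,892.49 = 4,618.69 thousand.
Unemployment rate = 138.95 / 2,726.20 = 5.10%.
Labor force participation rate = 2,726.20 / 4,618.69 = 59.03%.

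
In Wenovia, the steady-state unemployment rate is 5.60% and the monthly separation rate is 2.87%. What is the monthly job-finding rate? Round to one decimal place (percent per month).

From u* = s/(s+f): f = s·(1−u)/u.
f = 2.87 × (1 − 0.0560) / 0.0560 = 2.7093 / 0.0560 ≈ 48.4% per month.

Job-finding rate ≈ 48.4% per month.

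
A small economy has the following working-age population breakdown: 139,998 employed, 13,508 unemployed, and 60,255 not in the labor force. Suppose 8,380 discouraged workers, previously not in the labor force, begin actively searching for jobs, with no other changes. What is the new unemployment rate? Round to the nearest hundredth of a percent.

Initially, labor force = 139,998 + 13,508 = 153,506, so u = 13,508/153,506 = 8.80%.
After the change, unemployed and labor force both rise by 8,380 → E = 139,998, U = 21,888, labor force = 161,886.
New unemployment rate = 21,888 / 161,886 = 13.52%.

New unemployment rate ≈ 13.52%.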